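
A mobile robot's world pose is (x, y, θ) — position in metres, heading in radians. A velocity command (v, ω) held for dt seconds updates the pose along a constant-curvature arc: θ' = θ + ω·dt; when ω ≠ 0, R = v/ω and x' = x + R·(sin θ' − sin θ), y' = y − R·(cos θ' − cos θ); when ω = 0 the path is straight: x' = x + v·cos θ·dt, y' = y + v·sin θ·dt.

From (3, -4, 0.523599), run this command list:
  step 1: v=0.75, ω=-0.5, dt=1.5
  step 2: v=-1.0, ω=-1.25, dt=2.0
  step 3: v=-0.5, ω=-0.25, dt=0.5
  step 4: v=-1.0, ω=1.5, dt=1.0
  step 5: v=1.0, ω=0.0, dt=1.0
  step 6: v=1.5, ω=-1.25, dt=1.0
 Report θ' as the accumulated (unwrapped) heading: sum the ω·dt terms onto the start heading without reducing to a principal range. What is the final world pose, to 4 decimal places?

step 1: θ'=-0.2264 (R=-1.5000) → pose (4.0867, -3.8373, -0.2264)
step 2: θ'=-2.7264 (R=0.8000) → pose (3.9436, -2.3257, -2.7264)
step 3: θ'=-2.8514 (R=2.0000) → pose (4.1781, -2.2394, -2.8514)
step 4: θ'=-1.3514 (R=-0.6667) → pose (4.6380, -1.4555, -1.3514)
step 5: θ'=-1.3514 (straight) → pose (4.8556, -2.4315, -1.3514)
step 6: θ'=-2.6014 (R=-1.2000) → pose (4.3015, -3.7218, -2.6014)

(4.3015, -3.7218, -2.6014)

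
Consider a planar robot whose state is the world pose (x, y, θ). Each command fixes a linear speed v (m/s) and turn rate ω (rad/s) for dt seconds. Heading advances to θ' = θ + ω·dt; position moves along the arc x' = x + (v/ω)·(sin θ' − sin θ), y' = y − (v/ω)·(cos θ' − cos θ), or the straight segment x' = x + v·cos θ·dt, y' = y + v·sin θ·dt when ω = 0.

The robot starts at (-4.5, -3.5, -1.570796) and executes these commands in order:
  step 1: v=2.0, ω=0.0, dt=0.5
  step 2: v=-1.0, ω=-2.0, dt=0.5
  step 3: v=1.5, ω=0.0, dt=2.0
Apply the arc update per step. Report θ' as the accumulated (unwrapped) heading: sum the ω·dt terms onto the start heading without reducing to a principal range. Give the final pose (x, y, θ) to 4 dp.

(-6.7946, -5.7002, -2.5708)

step 1: θ'=-1.5708 (straight) → pose (-4.5000, -4.5000, -1.5708)
step 2: θ'=-2.5708 (R=0.5000) → pose (-4.2702, -4.0793, -2.5708)
step 3: θ'=-2.5708 (straight) → pose (-6.7946, -5.7002, -2.5708)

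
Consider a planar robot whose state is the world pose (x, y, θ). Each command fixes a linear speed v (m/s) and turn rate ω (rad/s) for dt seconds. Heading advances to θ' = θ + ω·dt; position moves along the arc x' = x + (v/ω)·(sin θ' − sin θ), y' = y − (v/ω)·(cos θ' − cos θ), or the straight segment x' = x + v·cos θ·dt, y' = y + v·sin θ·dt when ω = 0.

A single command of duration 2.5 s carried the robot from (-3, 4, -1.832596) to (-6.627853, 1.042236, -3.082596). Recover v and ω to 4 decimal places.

Δθ = -3.082596 − -1.832596 = -1.250000
ω = Δθ/dt = -1.250000/2.5 = -0.5000
R = Δx/(sin θ' − sin θ) = -4.0000
v = R·ω = -4.0000·-0.5000 = 2.0000

v = 2.0000, ω = -0.5000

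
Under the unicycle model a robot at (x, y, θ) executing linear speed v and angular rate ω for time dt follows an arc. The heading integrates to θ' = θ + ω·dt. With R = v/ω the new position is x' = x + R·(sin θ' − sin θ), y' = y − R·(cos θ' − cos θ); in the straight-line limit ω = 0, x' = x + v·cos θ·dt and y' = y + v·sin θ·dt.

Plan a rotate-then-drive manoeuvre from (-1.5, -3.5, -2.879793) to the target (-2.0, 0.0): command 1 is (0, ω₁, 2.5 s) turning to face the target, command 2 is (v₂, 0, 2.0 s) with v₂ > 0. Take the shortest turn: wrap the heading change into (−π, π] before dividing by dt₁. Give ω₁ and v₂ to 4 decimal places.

heading to target = atan2(0−-3.5, -2−-1.5) = 1.7127
Δθ = wrap(1.7127 − -2.8798) = -1.6907; ω₁ = Δθ/dt₁ = -0.6763
distance = √((-2−-1.5)² + (0−-3.5)²) = 3.5355; v₂ = distance/dt₂ = 1.7678

ω₁ = -0.6763, v₂ = 1.7678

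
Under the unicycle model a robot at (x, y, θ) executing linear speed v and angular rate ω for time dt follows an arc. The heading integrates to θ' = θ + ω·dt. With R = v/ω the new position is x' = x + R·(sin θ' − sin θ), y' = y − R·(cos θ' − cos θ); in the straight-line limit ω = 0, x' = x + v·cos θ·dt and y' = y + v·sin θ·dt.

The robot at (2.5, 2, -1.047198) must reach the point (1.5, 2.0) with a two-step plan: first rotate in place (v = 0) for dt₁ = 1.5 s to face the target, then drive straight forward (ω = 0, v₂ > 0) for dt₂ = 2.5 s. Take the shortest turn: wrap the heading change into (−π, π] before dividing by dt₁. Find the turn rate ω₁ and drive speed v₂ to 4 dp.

heading to target = atan2(2−2, 1.5−2.5) = 3.1416
Δθ = wrap(3.1416 − -1.0472) = -2.0944; ω₁ = Δθ/dt₁ = -1.3963
distance = √((1.5−2.5)² + (2−2)²) = 1.0000; v₂ = distance/dt₂ = 0.4000

ω₁ = -1.3963, v₂ = 0.4000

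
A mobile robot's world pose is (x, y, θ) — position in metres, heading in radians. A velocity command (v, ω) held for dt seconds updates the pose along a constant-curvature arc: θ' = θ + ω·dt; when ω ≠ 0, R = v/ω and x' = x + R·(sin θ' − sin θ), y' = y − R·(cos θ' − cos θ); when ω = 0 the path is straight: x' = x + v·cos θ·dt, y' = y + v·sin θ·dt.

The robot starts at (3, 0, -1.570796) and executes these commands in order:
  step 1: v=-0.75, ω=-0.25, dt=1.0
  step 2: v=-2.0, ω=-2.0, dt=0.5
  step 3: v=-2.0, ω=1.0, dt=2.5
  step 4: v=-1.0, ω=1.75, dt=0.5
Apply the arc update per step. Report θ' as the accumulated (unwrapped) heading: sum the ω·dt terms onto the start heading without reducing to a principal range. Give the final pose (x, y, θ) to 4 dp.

step 1: θ'=-1.8208 (R=3.0000) → pose (3.0933, 0.7422, -1.8208)
step 2: θ'=-2.8208 (R=1.0000) → pose (3.7469, 1.4438, -2.8208)
step 3: θ'=-0.3208 (R=-2.0000) → pose (3.7469, 5.2397, -0.3208)
step 4: θ'=0.5542 (R=-0.5714) → pose (3.2659, 5.1834, 0.5542)

(3.2659, 5.1834, 0.5542)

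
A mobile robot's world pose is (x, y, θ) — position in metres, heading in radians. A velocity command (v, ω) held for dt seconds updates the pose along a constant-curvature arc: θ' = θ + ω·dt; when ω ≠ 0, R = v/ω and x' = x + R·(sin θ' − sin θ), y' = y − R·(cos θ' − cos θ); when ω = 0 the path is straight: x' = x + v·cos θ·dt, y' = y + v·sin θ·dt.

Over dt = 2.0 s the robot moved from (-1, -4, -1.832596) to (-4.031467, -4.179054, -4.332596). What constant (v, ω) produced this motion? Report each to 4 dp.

v = 2.0000, ω = -1.2500

Δθ = -4.332596 − -1.832596 = -2.500000
ω = Δθ/dt = -2.500000/2.0 = -1.2500
R = Δx/(sin θ' − sin θ) = -1.6000
v = R·ω = -1.6000·-1.2500 = 2.0000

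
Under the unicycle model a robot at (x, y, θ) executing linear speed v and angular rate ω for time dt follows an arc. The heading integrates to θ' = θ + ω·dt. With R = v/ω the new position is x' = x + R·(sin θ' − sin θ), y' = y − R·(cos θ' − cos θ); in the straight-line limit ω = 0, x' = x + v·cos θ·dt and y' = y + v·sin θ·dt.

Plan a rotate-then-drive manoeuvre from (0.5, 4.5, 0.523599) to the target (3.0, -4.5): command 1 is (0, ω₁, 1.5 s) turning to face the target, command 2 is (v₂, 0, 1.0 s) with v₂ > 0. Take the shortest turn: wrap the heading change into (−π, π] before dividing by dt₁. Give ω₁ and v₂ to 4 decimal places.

ω₁ = -1.2156, v₂ = 9.3408

heading to target = atan2(-4.5−4.5, 3−0.5) = -1.2998
Δθ = wrap(-1.2998 − 0.5236) = -1.8234; ω₁ = Δθ/dt₁ = -1.2156
distance = √((3−0.5)² + (-4.5−4.5)²) = 9.3408; v₂ = distance/dt₂ = 9.3408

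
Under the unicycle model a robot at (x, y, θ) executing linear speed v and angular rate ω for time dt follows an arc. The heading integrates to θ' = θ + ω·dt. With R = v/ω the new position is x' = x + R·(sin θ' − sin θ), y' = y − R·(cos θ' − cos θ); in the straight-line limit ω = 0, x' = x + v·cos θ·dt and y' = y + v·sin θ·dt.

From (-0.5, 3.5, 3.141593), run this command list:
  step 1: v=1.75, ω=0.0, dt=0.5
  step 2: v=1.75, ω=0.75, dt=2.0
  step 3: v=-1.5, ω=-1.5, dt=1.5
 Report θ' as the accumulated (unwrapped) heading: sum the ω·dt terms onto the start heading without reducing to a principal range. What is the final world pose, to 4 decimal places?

(-2.0234, 1.9927, 2.3916)

step 1: θ'=3.1416 (straight) → pose (-1.3750, 3.5000, 3.1416)
step 2: θ'=4.6416 (R=2.3333) → pose (-3.7025, 1.3317, 4.6416)
step 3: θ'=2.3916 (R=1.0000) → pose (-2.0234, 1.9927, 2.3916)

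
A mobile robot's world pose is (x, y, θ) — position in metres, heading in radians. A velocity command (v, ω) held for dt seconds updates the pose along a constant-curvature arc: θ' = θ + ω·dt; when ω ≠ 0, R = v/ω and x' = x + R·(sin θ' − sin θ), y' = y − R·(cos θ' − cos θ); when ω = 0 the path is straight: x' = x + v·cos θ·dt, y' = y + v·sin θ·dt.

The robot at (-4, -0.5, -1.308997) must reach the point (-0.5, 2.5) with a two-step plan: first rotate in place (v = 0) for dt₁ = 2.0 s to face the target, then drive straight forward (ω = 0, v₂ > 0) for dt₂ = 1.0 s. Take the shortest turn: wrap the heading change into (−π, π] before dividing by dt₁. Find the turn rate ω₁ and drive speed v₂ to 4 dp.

heading to target = atan2(2.5−-0.5, -0.5−-4) = 0.7086
Δθ = wrap(0.7086 − -1.3090) = 2.0176; ω₁ = Δθ/dt₁ = 1.0088
distance = √((-0.5−-4)² + (2.5−-0.5)²) = 4.6098; v₂ = distance/dt₂ = 4.6098

ω₁ = 1.0088, v₂ = 4.6098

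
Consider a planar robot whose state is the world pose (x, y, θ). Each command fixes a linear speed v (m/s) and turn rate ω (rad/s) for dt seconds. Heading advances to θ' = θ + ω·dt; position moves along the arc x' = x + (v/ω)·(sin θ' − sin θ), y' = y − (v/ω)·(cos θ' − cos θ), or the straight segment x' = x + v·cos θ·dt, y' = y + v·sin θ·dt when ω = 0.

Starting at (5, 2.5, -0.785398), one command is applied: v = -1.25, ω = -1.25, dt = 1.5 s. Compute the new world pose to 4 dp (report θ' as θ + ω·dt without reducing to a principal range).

(5.2443, 4.0935, -2.6604)

θ' = -0.7854 + -1.25·1.5 = -2.6604
R = v/ω = -1.25/-1.25 = 1.0000
x' = 5 + 1.0000·(sin -2.6604 − sin -0.7854) = 5.2443
y' = 2.5 − 1.0000·(cos -2.6604 − cos -0.7854) = 4.0935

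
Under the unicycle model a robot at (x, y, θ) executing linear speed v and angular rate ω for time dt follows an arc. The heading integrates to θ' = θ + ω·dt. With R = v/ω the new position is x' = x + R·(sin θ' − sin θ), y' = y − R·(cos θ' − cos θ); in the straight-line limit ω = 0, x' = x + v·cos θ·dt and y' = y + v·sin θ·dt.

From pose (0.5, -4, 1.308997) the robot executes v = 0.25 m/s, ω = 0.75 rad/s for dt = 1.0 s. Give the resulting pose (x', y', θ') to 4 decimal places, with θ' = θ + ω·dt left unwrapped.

(0.4724, -3.7574, 2.0590)

θ' = 1.3090 + 0.75·1.0 = 2.0590
R = v/ω = 0.25/0.75 = 0.3333
x' = 0.5 + 0.3333·(sin 2.0590 − sin 1.3090) = 0.4724
y' = -4 − 0.3333·(cos 2.0590 − cos 1.3090) = -3.7574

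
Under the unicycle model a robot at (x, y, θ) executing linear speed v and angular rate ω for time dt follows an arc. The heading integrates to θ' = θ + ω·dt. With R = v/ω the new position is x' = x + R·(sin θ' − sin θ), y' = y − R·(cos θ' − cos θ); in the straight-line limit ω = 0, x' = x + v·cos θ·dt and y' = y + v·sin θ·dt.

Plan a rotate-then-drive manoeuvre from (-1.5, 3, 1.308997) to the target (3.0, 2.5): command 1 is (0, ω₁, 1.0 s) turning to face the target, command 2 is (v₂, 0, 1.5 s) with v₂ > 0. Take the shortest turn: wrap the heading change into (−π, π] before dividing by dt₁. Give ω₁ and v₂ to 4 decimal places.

ω₁ = -1.4197, v₂ = 3.0185

heading to target = atan2(2.5−3, 3−-1.5) = -0.1107
Δθ = wrap(-0.1107 − 1.3090) = -1.4197; ω₁ = Δθ/dt₁ = -1.4197
distance = √((3−-1.5)² + (2.5−3)²) = 4.5277; v₂ = distance/dt₂ = 3.0185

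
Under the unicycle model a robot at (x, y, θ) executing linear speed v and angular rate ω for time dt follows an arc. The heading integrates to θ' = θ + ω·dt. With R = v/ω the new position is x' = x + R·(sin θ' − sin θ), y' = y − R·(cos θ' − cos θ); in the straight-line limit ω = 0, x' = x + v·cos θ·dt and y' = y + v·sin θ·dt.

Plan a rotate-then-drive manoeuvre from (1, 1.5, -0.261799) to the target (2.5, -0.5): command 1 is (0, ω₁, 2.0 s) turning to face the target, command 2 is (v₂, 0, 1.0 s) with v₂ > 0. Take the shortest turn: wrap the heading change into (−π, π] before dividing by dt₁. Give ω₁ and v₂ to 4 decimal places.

heading to target = atan2(-0.5−1.5, 2.5−1) = -0.9273
Δθ = wrap(-0.9273 − -0.2618) = -0.6655; ω₁ = Δθ/dt₁ = -0.3327
distance = √((2.5−1)² + (-0.5−1.5)²) = 2.5000; v₂ = distance/dt₂ = 2.5000

ω₁ = -0.3327, v₂ = 2.5000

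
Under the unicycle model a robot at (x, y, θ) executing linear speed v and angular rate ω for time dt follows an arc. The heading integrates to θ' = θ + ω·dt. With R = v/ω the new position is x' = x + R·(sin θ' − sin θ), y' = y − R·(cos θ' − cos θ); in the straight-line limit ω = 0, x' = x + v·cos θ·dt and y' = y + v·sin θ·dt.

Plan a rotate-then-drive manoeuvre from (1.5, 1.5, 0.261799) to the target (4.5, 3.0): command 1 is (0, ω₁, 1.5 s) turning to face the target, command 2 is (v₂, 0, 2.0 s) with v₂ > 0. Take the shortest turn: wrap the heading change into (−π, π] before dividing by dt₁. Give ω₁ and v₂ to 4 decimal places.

heading to target = atan2(3−1.5, 4.5−1.5) = 0.4636
Δθ = wrap(0.4636 − 0.2618) = 0.2018; ω₁ = Δθ/dt₁ = 0.1346
distance = √((4.5−1.5)² + (3−1.5)²) = 3.3541; v₂ = distance/dt₂ = 1.6771

ω₁ = 0.1346, v₂ = 1.6771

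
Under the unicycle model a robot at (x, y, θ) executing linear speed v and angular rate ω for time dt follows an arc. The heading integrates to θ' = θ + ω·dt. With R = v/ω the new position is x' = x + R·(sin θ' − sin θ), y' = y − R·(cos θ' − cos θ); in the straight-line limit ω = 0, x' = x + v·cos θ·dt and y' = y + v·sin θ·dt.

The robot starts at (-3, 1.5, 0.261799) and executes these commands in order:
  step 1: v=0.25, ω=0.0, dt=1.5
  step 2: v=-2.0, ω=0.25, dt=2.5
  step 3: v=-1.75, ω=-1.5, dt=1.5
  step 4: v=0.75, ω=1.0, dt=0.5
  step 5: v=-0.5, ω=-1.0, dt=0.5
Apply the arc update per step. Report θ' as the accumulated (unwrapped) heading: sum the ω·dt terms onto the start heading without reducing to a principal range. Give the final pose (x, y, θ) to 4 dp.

(-8.7588, -0.6894, -1.3632)

step 1: θ'=0.2618 (straight) → pose (-2.6378, 1.5971, 0.2618)
step 2: θ'=0.8868 (R=-8.0000) → pose (-6.7677, -1.0752, 0.8868)
step 3: θ'=-1.3632 (R=1.1667) → pose (-8.8135, -0.5784, -1.3632)
step 4: θ'=-0.8632 (R=0.7500) → pose (-8.6495, -0.9114, -0.8632)
step 5: θ'=-1.3632 (R=0.5000) → pose (-8.7588, -0.6894, -1.3632)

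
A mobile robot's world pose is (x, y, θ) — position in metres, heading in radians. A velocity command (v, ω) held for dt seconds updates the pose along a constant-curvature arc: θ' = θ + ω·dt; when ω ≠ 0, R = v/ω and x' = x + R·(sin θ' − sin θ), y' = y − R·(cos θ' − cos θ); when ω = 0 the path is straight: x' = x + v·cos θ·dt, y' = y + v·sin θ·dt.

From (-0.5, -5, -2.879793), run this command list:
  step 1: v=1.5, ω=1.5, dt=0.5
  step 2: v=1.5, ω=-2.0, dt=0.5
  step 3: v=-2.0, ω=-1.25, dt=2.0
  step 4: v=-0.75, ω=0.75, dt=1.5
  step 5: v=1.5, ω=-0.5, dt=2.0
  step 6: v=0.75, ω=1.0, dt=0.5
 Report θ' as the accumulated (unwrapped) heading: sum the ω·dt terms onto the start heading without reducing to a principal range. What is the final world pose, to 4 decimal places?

step 1: θ'=-2.1298 (R=1.0000) → pose (-1.0890, -5.4356, -2.1298)
step 2: θ'=-3.1298 (R=-0.7500) → pose (-1.7160, -5.7878, -3.1298)
step 3: θ'=-5.6298 (R=1.6000) → pose (-0.7245, -8.6581, -5.6298)
step 4: θ'=-4.5048 (R=-1.0000) → pose (-1.0951, -9.6583, -4.5048)
step 5: θ'=-5.5048 (R=-3.0000) → pose (-0.2659, -6.9038, -5.5048)
step 6: θ'=-5.0048 (R=0.7500) → pose (-0.0744, -6.5860, -5.0048)

(-0.0744, -6.5860, -5.0048)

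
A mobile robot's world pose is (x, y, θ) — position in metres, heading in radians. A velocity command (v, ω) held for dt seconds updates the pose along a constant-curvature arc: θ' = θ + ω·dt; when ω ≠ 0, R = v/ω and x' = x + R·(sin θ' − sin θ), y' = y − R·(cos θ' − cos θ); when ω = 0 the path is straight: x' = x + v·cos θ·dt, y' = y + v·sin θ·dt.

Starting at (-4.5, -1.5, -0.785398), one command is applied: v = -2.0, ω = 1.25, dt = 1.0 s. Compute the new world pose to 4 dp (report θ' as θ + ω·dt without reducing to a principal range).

θ' = -0.7854 + 1.25·1.0 = 0.4646
R = v/ω = -2.0/1.25 = -1.6000
x' = -4.5 + -1.6000·(sin 0.4646 − sin -0.7854) = -6.3483
y' = -1.5 − -1.6000·(cos 0.4646 − cos -0.7854) = -1.2010

(-6.3483, -1.2010, 0.4646)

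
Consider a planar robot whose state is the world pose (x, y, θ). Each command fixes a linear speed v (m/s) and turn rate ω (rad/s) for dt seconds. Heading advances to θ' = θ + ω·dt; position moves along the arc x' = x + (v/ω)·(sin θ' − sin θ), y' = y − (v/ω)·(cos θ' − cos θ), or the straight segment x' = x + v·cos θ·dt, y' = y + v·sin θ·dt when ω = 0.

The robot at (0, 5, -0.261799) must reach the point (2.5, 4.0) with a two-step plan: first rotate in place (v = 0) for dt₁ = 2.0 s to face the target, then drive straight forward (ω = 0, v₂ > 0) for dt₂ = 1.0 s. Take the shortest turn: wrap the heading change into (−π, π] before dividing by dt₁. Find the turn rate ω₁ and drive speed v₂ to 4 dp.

heading to target = atan2(4−5, 2.5−0) = -0.3805
Δθ = wrap(-0.3805 − -0.2618) = -0.1187; ω₁ = Δθ/dt₁ = -0.0594
distance = √((2.5−0)² + (4−5)²) = 2.6926; v₂ = distance/dt₂ = 2.6926

ω₁ = -0.0594, v₂ = 2.6926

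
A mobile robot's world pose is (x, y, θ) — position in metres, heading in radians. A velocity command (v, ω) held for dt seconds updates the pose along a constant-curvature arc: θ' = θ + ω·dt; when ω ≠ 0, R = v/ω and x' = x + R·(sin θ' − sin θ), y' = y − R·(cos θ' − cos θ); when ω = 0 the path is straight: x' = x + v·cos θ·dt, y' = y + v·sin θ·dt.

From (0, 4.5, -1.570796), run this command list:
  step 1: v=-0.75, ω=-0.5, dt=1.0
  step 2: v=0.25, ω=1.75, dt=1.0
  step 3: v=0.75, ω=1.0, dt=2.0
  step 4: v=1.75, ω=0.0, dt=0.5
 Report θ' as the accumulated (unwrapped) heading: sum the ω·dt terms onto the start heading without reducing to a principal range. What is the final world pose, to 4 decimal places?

step 1: θ'=-2.0708 (R=1.5000) → pose (0.1836, 5.2191, -2.0708)
step 2: θ'=-0.3208 (R=0.1429) → pose (0.2639, 5.0151, -0.3208)
step 3: θ'=1.6792 (R=0.7500) → pose (1.2460, 5.8080, 1.6792)
step 4: θ'=1.6792 (straight) → pose (1.1514, 6.6778, 1.6792)

(1.1514, 6.6778, 1.6792)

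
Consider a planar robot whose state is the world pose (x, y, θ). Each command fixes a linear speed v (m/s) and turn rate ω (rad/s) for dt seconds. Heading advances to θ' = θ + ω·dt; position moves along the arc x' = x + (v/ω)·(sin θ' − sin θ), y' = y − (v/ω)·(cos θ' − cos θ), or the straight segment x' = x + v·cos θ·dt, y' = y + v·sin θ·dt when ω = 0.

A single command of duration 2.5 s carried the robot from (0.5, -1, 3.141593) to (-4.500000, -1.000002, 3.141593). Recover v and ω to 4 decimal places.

Δθ = 3.141593 − 3.141593 = 0.000000
ω = Δθ/dt = 0.000000/2.5 = 0.0000
ω = 0 → v = (Δx·cos θ + Δy·sin θ)/dt = 2.0000

v = 2.0000, ω = 0.0000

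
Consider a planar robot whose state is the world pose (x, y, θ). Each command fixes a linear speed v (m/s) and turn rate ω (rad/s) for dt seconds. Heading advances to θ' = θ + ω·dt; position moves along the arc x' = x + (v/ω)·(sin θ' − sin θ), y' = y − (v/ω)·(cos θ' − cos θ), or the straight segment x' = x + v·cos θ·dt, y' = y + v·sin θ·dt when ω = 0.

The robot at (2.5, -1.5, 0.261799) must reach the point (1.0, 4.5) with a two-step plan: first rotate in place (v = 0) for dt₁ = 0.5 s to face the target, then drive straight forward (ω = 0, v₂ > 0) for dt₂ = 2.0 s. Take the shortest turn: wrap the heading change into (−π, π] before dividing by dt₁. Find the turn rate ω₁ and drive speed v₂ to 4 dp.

ω₁ = 3.1080, v₂ = 3.0923

heading to target = atan2(4.5−-1.5, 1−2.5) = 1.8158
Δθ = wrap(1.8158 − 0.2618) = 1.5540; ω₁ = Δθ/dt₁ = 3.1080
distance = √((1−2.5)² + (4.5−-1.5)²) = 6.1847; v₂ = distance/dt₂ = 3.0923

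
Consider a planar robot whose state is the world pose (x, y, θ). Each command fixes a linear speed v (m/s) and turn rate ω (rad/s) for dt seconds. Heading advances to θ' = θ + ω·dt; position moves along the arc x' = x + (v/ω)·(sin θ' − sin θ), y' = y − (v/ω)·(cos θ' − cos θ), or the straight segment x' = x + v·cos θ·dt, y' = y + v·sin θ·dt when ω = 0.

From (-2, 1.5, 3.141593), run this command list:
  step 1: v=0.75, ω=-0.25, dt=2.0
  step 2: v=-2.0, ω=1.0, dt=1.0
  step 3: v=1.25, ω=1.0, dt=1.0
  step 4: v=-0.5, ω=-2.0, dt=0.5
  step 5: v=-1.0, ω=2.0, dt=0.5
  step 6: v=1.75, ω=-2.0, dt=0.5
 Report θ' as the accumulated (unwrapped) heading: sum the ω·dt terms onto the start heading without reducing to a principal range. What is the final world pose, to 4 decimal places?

step 1: θ'=2.6416 (R=-3.0000) → pose (-3.4383, 1.8673, 2.6416)
step 2: θ'=3.6416 (R=-2.0000) → pose (-1.5206, 1.8673, 3.6416)
step 3: θ'=4.6416 (R=1.2500) → pose (-2.1682, 0.8587, 4.6416)
step 4: θ'=3.6416 (R=0.2500) → pose (-2.0386, 1.0604, 3.6416)
step 5: θ'=4.6416 (R=-0.5000) → pose (-1.7796, 1.4638, 4.6416)
step 6: θ'=3.6416 (R=-0.8750) → pose (-2.2329, 0.7578, 3.6416)

(-2.2329, 0.7578, 3.6416)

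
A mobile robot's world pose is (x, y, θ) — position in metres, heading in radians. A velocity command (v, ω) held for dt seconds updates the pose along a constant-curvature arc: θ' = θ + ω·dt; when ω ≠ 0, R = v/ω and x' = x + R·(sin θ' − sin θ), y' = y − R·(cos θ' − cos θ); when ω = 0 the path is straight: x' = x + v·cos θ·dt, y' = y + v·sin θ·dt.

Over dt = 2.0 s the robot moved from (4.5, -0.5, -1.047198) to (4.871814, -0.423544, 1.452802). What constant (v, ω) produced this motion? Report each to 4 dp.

Δθ = 1.452802 − -1.047198 = 2.500000
ω = Δθ/dt = 2.500000/2.0 = 1.2500
R = Δx/(sin θ' − sin θ) = 0.2000
v = R·ω = 0.2000·1.2500 = 0.2500

v = 0.2500, ω = 1.2500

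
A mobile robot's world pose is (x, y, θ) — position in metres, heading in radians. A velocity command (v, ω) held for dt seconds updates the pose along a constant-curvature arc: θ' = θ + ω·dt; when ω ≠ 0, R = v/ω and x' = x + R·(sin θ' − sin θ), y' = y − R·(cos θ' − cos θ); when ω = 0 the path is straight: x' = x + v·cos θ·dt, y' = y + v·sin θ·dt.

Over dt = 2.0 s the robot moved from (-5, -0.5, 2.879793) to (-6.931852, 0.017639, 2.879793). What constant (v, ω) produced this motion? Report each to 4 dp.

v = 1.0000, ω = 0.0000

Δθ = 2.879793 − 2.879793 = 0.000000
ω = Δθ/dt = 0.000000/2.0 = 0.0000
ω = 0 → v = (Δx·cos θ + Δy·sin θ)/dt = 1.0000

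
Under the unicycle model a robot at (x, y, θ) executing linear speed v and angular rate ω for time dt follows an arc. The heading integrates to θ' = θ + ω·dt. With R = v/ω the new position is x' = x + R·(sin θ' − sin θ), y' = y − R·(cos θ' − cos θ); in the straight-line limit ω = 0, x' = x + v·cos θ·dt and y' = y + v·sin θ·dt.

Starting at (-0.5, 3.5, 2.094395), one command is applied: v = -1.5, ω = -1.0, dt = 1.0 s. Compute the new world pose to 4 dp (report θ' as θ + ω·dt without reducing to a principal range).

(-0.4661, 2.0621, 1.0944)

θ' = 2.0944 + -1.0·1.0 = 1.0944
R = v/ω = -1.5/-1.0 = 1.5000
x' = -0.5 + 1.5000·(sin 1.0944 − sin 2.0944) = -0.4661
y' = 3.5 − 1.5000·(cos 1.0944 − cos 2.0944) = 2.0621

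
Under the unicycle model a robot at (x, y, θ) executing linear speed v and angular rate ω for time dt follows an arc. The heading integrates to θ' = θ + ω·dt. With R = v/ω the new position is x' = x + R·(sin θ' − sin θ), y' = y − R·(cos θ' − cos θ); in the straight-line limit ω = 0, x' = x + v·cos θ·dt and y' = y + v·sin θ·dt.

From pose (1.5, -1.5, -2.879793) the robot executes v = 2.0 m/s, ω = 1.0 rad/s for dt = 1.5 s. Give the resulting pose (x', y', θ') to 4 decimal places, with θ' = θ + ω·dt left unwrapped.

θ' = -2.8798 + 1.0·1.5 = -1.3798
R = v/ω = 2.0/1.0 = 2.0000
x' = 1.5 + 2.0000·(sin -1.3798 − sin -2.8798) = 0.0540
y' = -1.5 − 2.0000·(cos -1.3798 − cos -2.8798) = -3.8115

(0.0540, -3.8115, -1.3798)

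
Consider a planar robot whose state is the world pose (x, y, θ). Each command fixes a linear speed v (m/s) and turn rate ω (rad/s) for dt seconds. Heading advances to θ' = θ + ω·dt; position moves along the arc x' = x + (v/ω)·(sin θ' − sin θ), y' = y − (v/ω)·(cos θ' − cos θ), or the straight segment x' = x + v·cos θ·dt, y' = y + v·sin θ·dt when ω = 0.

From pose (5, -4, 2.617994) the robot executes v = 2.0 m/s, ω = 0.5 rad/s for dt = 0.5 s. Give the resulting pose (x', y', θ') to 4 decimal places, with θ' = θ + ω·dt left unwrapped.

θ' = 2.6180 + 0.5·0.5 = 2.8680
R = v/ω = 2.0/0.5 = 4.0000
x' = 5 + 4.0000·(sin 2.8680 − sin 2.6180) = 4.0808
y' = -4 − 4.0000·(cos 2.8680 − cos 2.6180) = -3.6129

(4.0808, -3.6129, 2.8680)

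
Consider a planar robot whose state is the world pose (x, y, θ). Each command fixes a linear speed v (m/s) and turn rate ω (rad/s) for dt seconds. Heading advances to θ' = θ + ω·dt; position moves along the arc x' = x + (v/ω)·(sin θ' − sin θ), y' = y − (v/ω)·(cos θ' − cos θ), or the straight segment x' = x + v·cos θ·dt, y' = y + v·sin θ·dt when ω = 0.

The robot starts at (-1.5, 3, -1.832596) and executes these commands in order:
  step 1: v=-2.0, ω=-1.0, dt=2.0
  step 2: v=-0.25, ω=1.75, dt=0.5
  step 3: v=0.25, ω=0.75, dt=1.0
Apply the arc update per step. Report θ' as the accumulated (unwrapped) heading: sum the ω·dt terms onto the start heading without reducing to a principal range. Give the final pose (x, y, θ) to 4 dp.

step 1: θ'=-3.8326 (R=2.0000) → pose (1.7065, 4.0236, -3.8326)
step 2: θ'=-2.9576 (R=-0.1429) → pose (1.8237, 3.9932, -2.9576)
step 3: θ'=-2.2076 (R=0.3333) → pose (1.6166, 3.8637, -2.2076)

(1.6166, 3.8637, -2.2076)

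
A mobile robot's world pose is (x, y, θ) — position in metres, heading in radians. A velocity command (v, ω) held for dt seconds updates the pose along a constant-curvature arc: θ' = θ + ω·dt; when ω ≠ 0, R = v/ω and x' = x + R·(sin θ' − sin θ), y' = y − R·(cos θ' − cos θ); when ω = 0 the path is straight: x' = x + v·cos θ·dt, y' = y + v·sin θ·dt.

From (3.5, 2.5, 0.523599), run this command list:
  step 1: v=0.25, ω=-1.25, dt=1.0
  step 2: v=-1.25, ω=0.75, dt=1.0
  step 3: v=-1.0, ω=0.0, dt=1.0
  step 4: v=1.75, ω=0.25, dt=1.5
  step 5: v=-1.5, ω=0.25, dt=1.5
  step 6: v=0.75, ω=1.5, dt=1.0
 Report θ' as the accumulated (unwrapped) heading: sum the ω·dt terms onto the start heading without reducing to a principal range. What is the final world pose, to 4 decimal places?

step 1: θ'=-0.7264 (R=-0.2000) → pose (3.7328, 2.4763, -0.7264)
step 2: θ'=0.0236 (R=-1.6667) → pose (2.5865, 2.8966, 0.0236)
step 3: θ'=0.0236 (straight) → pose (1.5868, 2.8730, 0.0236)
step 4: θ'=0.3986 (R=7.0000) → pose (4.1385, 3.4198, 0.3986)
step 5: θ'=0.7736 (R=-6.0000) → pose (2.2750, 2.1825, 0.7736)
step 6: θ'=2.2736 (R=0.5000) → pose (2.3072, 2.8634, 2.2736)

(2.3072, 2.8634, 2.2736)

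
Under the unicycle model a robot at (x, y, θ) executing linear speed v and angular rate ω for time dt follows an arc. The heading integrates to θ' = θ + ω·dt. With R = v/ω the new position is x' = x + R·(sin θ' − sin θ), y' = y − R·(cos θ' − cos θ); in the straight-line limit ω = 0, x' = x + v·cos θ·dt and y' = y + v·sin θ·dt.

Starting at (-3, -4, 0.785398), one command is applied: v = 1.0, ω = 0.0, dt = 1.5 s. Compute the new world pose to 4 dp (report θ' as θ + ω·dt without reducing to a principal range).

(-1.9393, -2.9393, 0.7854)

θ' = 0.7854 + 0.0·1.5 = 0.7854
ω = 0 → straight: x' = -3 + 1.0·cos(0.7854)·1.5 = -1.9393
y' = -4 + 1.0·sin(0.7854)·1.5 = -2.9393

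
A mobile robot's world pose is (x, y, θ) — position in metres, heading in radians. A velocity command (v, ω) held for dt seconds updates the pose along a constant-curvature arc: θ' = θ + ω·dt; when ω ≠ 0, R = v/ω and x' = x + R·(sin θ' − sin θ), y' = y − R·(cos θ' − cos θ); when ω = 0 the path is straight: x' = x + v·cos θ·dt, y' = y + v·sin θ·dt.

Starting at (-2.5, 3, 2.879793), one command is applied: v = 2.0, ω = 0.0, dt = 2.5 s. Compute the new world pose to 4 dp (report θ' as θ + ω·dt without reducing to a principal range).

(-7.3296, 4.2941, 2.8798)

θ' = 2.8798 + 0.0·2.5 = 2.8798
ω = 0 → straight: x' = -2.5 + 2.0·cos(2.8798)·2.5 = -7.3296
y' = 3 + 2.0·sin(2.8798)·2.5 = 4.2941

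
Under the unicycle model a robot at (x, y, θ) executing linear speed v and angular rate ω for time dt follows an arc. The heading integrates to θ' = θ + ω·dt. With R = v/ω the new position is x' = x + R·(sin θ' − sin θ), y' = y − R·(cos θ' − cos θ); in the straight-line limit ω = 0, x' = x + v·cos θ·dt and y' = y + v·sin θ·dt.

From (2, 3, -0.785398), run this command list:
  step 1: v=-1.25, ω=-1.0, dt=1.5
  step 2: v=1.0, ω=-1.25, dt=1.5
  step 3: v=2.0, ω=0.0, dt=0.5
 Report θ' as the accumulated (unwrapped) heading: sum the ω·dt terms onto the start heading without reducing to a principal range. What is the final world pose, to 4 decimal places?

(0.1298, 5.6593, -4.1604)

step 1: θ'=-2.2854 (R=1.2500) → pose (1.9397, 4.7030, -2.2854)
step 2: θ'=-4.1604 (R=-0.8000) → pose (0.6542, 4.8078, -4.1604)
step 3: θ'=-4.1604 (straight) → pose (0.1298, 5.6593, -4.1604)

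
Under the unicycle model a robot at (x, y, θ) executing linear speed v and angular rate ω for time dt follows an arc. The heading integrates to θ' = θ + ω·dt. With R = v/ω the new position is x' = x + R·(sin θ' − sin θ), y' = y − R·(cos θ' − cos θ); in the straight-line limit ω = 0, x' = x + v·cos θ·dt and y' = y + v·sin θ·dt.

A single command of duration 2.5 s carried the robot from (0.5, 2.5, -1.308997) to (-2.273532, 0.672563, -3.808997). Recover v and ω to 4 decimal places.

Δθ = -3.808997 − -1.308997 = -2.500000
ω = Δθ/dt = -2.500000/2.5 = -1.0000
R = Δx/(sin θ' − sin θ) = -1.7500
v = R·ω = -1.7500·-1.0000 = 1.7500

v = 1.7500, ω = -1.0000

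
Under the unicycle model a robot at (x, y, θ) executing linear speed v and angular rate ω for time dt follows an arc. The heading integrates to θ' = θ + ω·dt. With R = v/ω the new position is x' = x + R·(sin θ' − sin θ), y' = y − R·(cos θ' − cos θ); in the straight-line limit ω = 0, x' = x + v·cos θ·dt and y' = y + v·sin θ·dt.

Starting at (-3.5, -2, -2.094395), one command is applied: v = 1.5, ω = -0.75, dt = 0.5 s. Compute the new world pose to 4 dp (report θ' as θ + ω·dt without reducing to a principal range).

θ' = -2.0944 + -0.75·0.5 = -2.4694
R = v/ω = 1.5/-0.75 = -2.0000
x' = -3.5 + -2.0000·(sin -2.4694 − sin -2.0944) = -3.9866
y' = -2 − -2.0000·(cos -2.4694 − cos -2.0944) = -2.5649

(-3.9866, -2.5649, -2.4694)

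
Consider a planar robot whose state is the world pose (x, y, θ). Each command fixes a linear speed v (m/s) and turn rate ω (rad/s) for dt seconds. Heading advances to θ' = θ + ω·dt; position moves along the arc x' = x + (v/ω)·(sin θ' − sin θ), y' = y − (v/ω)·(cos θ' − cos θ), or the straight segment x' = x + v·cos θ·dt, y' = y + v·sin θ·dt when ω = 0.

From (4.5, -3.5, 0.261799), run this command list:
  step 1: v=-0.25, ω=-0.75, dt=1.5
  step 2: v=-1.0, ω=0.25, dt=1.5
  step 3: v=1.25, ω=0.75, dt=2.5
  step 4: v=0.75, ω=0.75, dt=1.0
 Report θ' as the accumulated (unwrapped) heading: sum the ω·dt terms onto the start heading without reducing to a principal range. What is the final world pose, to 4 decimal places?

step 1: θ'=-0.8632 (R=0.3333) → pose (4.1604, -3.3947, -0.8632)
step 2: θ'=-0.4882 (R=-4.0000) → pose (2.9969, -2.4620, -0.4882)
step 3: θ'=1.3868 (R=1.6667) → pose (5.4171, -1.2950, 1.3868)
step 4: θ'=2.1368 (R=1.0000) → pose (5.2781, -0.5758, 2.1368)

(5.2781, -0.5758, 2.1368)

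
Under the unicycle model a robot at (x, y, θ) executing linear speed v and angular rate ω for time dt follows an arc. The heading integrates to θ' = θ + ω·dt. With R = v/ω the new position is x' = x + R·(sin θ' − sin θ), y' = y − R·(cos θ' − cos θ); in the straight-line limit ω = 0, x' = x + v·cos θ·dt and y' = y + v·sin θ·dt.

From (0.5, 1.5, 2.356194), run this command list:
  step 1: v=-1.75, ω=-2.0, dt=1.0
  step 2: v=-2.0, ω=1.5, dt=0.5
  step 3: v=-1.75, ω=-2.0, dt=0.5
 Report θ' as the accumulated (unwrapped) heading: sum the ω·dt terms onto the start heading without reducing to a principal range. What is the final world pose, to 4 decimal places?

step 1: θ'=0.3562 (R=0.8750) → pose (0.1864, 0.0612, 0.3562)
step 2: θ'=1.1062 (R=-1.3333) → pose (-0.5407, -0.5910, 1.1062)
step 3: θ'=0.1062 (R=0.8750) → pose (-1.2302, -1.0690, 0.1062)

(-1.2302, -1.0690, 0.1062)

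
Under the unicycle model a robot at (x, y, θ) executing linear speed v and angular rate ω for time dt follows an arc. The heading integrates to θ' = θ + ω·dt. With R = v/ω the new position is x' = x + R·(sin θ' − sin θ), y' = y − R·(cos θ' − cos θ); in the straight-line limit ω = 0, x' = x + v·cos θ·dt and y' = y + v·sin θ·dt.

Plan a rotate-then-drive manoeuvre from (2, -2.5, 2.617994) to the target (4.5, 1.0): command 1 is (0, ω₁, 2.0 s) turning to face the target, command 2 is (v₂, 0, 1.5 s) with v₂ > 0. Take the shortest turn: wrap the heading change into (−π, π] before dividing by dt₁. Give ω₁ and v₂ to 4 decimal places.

heading to target = atan2(1−-2.5, 4.5−2) = 0.9505
Δθ = wrap(0.9505 − 2.6180) = -1.6674; ω₁ = Δθ/dt₁ = -0.8337
distance = √((4.5−2)² + (1−-2.5)²) = 4.3012; v₂ = distance/dt₂ = 2.8674

ω₁ = -0.8337, v₂ = 2.8674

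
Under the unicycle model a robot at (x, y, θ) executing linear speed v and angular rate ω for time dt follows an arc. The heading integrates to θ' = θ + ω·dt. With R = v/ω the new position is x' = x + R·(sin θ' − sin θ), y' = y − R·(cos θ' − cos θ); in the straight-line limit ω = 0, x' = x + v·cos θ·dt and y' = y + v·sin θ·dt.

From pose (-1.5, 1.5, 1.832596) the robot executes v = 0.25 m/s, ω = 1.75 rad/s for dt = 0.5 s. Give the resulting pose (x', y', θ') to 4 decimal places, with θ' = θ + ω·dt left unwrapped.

θ' = 1.8326 + 1.75·0.5 = 2.7076
R = v/ω = 0.25/1.75 = 0.1429
x' = -1.5 + 0.1429·(sin 2.7076 − sin 1.8326) = -1.5779
y' = 1.5 − 0.1429·(cos 2.7076 − cos 1.8326) = 1.5926

(-1.5779, 1.5926, 2.7076)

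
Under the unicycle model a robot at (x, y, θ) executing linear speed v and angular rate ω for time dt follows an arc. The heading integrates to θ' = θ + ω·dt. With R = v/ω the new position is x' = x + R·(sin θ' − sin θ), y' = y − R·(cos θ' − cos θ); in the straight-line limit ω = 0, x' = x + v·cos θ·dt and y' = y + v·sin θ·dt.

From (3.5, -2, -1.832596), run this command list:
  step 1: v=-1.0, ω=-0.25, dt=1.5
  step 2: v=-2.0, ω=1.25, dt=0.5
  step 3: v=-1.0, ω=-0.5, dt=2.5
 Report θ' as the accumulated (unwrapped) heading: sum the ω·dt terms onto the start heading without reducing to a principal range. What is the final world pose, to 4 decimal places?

step 1: θ'=-2.2076 (R=4.0000) → pose (4.1477, -0.6568, -2.2076)
step 2: θ'=-1.5826 (R=-1.6000) → pose (4.4612, 0.2757, -1.5826)
step 3: θ'=-2.8326 (R=2.0000) → pose (5.8528, 2.1574, -2.8326)

(5.8528, 2.1574, -2.8326)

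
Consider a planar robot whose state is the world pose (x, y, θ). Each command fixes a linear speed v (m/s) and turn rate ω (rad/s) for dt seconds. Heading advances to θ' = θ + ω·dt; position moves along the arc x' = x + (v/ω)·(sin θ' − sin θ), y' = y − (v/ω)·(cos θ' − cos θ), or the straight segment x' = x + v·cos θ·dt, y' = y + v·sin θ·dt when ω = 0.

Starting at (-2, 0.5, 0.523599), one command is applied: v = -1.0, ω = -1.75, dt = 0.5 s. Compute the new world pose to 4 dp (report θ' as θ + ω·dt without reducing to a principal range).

(-2.4824, 0.4584, -0.3514)

θ' = 0.5236 + -1.75·0.5 = -0.3514
R = v/ω = -1.0/-1.75 = 0.5714
x' = -2 + 0.5714·(sin -0.3514 − sin 0.5236) = -2.4824
y' = 0.5 − 0.5714·(cos -0.3514 − cos 0.5236) = 0.4584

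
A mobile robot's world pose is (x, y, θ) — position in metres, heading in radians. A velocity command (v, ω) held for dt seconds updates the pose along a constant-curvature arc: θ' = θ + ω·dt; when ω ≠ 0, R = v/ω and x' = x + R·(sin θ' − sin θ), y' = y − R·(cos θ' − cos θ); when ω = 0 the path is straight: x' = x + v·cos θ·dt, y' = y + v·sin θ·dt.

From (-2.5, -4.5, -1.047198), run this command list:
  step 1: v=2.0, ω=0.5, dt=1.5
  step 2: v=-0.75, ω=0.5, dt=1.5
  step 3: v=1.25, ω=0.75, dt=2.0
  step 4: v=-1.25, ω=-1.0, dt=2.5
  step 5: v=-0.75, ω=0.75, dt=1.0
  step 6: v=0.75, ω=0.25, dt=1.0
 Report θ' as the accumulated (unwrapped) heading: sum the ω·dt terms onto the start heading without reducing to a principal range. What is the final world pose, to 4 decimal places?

(-2.3091, -5.4571, 0.4528)

step 1: θ'=-0.2972 (R=4.0000) → pose (-0.2073, -6.3246, -0.2972)
step 2: θ'=0.4528 (R=-1.5000) → pose (-1.3028, -6.4100, 0.4528)
step 3: θ'=1.9528 (R=1.6667) → pose (-0.4854, -4.2900, 1.9528)
step 4: θ'=-0.5472 (R=1.2500) → pose (-2.2956, -5.8235, -0.5472)
step 5: θ'=0.2028 (R=-1.0000) → pose (-3.0174, -5.6980, 0.2028)
step 6: θ'=0.4528 (R=3.0000) → pose (-2.3091, -5.4571, 0.4528)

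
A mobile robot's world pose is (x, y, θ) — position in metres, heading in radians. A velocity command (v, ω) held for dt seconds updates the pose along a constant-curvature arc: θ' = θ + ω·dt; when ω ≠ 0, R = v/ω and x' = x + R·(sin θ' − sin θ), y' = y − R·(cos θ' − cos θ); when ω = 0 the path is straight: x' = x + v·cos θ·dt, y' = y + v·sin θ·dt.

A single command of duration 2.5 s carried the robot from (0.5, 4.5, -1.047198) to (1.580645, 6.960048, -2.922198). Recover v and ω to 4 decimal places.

Δθ = -2.922198 − -1.047198 = -1.875000
ω = Δθ/dt = -1.875000/2.5 = -0.7500
R = −Δy/(cos θ' − cos θ) = 1.6667
v = R·ω = 1.6667·-0.7500 = -1.2500

v = -1.2500, ω = -0.7500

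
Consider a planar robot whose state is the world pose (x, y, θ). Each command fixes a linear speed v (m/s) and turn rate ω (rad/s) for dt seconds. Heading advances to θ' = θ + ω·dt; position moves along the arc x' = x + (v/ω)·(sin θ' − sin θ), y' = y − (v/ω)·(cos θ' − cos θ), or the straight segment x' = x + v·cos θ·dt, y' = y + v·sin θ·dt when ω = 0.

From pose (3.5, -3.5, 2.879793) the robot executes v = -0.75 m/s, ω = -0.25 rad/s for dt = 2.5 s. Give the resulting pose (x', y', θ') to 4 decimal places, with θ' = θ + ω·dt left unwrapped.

θ' = 2.8798 + -0.25·2.5 = 2.2548
R = v/ω = -0.75/-0.25 = 3.0000
x' = 3.5 + 3.0000·(sin 2.2548 − sin 2.8798) = 5.0487
y' = -3.5 − 3.0000·(cos 2.2548 − cos 2.8798) = -4.5021

(5.0487, -4.5021, 2.2548)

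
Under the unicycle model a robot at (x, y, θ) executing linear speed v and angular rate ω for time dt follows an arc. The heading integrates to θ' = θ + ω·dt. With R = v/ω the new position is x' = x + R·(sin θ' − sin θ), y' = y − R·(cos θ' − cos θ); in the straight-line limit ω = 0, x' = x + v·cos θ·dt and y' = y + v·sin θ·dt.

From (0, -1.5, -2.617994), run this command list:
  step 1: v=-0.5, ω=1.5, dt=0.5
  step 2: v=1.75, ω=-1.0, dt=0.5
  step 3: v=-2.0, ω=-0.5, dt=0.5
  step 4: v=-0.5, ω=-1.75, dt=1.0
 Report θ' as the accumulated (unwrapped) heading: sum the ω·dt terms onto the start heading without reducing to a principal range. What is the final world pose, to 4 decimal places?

step 1: θ'=-1.8680 (R=-0.3333) → pose (0.1521, -1.3089, -1.8680)
step 2: θ'=-2.3680 (R=-1.7500) → pose (-0.2985, -2.0484, -2.3680)
step 3: θ'=-2.6180 (R=4.0000) → pose (0.4964, -1.4459, -2.6180)
step 4: θ'=-4.3680 (R=0.2857) → pose (0.9082, -1.5969, -4.3680)

(0.9082, -1.5969, -4.3680)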